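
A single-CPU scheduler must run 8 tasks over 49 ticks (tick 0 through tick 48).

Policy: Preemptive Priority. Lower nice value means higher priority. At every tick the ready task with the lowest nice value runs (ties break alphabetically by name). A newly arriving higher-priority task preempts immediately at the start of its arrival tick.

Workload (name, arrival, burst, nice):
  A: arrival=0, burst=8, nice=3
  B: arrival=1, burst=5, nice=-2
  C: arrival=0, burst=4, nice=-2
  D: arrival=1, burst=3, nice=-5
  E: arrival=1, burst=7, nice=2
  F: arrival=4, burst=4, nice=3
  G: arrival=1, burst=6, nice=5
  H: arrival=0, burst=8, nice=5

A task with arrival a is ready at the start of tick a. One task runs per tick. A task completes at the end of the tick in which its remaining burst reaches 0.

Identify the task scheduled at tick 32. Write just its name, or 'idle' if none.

running at tick 32 = G

t=0: ready={A,C,H} → run C
t=1: ready={A,B,C,D,E,G,H} → run D
t=2: ready={A,B,C,D,E,G,H} → run D
t=3: ready={A,B,C,D,E,G,H} → run D
t=4: ready={A,B,C,E,F,G,H} → run B
t=5: ready={A,B,C,E,F,G,H} → run B
t=6: ready={A,B,C,E,F,G,H} → run B
t=7: ready={A,B,C,E,F,G,H} → run B
t=8: ready={A,B,C,E,F,G,H} → run B
t=9: ready={A,C,E,F,G,H} → run C
t=10: ready={A,C,E,F,G,H} → run C
t=11: ready={A,C,E,F,G,H} → run C
t=12: ready={A,E,F,G,H} → run E
t=13: ready={A,E,F,G,H} → run E
t=14: ready={A,E,F,G,H} → run E
t=15: ready={A,E,F,G,H} → run E
t=16: ready={A,E,F,G,H} → run E
t=17: ready={A,E,F,G,H} → run E
t=18: ready={A,E,F,G,H} → run E
t=19: ready={A,F,G,H} → run A
t=20: ready={A,F,G,H} → run A
t=21: ready={A,F,G,H} → run A
t=22: ready={A,F,G,H} → run A
t=23: ready={A,F,G,H} → run A
t=24: ready={A,F,G,H} → run A
t=25: ready={A,F,G,H} → run A
t=26: ready={A,F,G,H} → run A
t=27: ready={F,G,H} → run F
t=28: ready={F,G,H} → run F
t=29: ready={F,G,H} → run F
t=30: ready={F,G,H} → run F
t=31: ready={G,H} → run G
t=32: ready={G,H} → run G
t=33: ready={G,H} → run G
t=34: ready={G,H} → run G
t=35: ready={G,H} → run G
t=36: ready={G,H} → run G
t=37: ready={H} → run H
t=38: ready={H} → run H
t=39: ready={H} → run H
t=40: ready={H} → run H
t=41: ready={H} → run H
t=42: ready={H} → run H
t=43: ready={H} → run H
t=44: ready={H} → run H
t=45: (idle)
t=46: (idle)
t=47: (idle)
t=48: (idle)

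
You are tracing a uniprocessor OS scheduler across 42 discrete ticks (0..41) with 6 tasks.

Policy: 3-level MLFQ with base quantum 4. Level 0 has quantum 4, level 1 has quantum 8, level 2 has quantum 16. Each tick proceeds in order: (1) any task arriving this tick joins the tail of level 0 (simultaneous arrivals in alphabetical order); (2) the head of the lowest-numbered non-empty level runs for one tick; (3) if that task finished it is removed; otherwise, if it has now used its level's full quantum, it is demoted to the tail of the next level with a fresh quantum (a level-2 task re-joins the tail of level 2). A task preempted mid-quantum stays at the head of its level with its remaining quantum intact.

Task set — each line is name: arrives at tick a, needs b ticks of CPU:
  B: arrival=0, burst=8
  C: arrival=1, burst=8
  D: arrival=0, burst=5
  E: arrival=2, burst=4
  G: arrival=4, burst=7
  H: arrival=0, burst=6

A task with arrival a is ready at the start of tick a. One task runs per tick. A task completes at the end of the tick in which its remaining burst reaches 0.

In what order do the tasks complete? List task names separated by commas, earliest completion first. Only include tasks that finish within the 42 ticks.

t=0: L0/L1/L2 = BDH/-/- → run B
t=1: L0/L1/L2 = BDHC/-/- → run B
t=2: L0/L1/L2 = BDHCE/-/- → run B
t=3: L0/L1/L2 = BDHCE/-/- → run B
t=4: L0/L1/L2 = DHCEG/B/- → run D
t=5: L0/L1/L2 = DHCEG/B/- → run D
t=6: L0/L1/L2 = DHCEG/B/- → run D
t=7: L0/L1/L2 = DHCEG/B/- → run D
t=8: L0/L1/L2 = HCEG/BD/- → run H
t=9: L0/L1/L2 = HCEG/BD/- → run H
t=10: L0/L1/L2 = HCEG/BD/- → run H
t=11: L0/L1/L2 = HCEG/BD/- → run H
t=12: L0/L1/L2 = CEG/BDH/- → run C
t=13: L0/L1/L2 = CEG/BDH/- → run C
t=14: L0/L1/L2 = CEG/BDH/- → run C
t=15: L0/L1/L2 = CEG/BDH/- → run C
t=16: L0/L1/L2 = EG/BDHC/- → run E
t=17: L0/L1/L2 = EG/BDHC/- → run E
t=18: L0/L1/L2 = EG/BDHC/- → run E
t=19: L0/L1/L2 = EG/BDHC/- → run E
t=20: L0/L1/L2 = G/BDHC/- → run G
t=21: L0/L1/L2 = G/BDHC/- → run G
t=22: L0/L1/L2 = G/BDHC/- → run G
t=23: L0/L1/L2 = G/BDHC/- → run G
t=24: L0/L1/L2 = -/BDHCG/- → run B
t=25: L0/L1/L2 = -/BDHCG/- → run B
t=26: L0/L1/L2 = -/BDHCG/- → run B
t=27: L0/L1/L2 = -/BDHCG/- → run B
t=28: L0/L1/L2 = -/DHCG/- → run D
t=29: L0/L1/L2 = -/HCG/- → run H
t=30: L0/L1/L2 = -/HCG/- → run H
t=31: L0/L1/L2 = -/CG/- → run C
t=32: L0/L1/L2 = -/CG/- → run C
t=33: L0/L1/L2 = -/CG/- → run C
t=34: L0/L1/L2 = -/CG/- → run C
t=35: L0/L1/L2 = -/G/- → run G
t=36: L0/L1/L2 = -/G/- → run G
t=37: L0/L1/L2 = -/G/- → run G
t=38: (idle)
t=39: (idle)
t=40: (idle)
t=41: (idle)

completion order = E, B, D, H, C, G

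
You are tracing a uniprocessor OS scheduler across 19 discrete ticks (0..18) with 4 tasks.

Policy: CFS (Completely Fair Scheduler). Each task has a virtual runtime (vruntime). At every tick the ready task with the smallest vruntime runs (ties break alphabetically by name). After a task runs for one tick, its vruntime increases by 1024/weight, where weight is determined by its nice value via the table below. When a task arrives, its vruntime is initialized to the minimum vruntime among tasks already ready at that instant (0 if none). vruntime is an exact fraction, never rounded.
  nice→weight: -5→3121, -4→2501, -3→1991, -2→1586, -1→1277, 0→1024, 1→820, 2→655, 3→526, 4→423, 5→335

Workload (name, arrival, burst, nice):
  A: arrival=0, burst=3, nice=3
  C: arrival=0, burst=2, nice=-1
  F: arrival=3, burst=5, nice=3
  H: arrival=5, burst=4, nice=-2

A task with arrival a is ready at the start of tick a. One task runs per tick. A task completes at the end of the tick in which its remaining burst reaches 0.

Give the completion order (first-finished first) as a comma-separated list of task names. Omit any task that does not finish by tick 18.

completion order = C, A, H, F

t=0: vr[A=0 C=0] → run A
t=1: vr[A=512/263 C=0] → run C
t=2: vr[A=512/263 C=1024/1277] → run C
t=3: vr[A=512/263 F=512/263] → run A
t=4: vr[A=1024/263 F=512/263] → run F
t=5: vr[A=1024/263 F=1024/263 H=1024/263] → run A
t=6: vr[F=1024/263 H=1024/263] → run F
t=7: vr[F=1536/263 H=1024/263] → run H
t=8: vr[F=1536/263 H=946688/208559] → run H
t=9: vr[F=1536/263 H=1081344/208559] → run H
t=10: vr[F=1536/263 H=1216000/208559] → run H
t=11: vr[F=1536/263] → run F
t=12: vr[F=2048/263] → run F
t=13: vr[F=2560/263] → run F
t=14: (idle)
t=15: (idle)
t=16: (idle)
t=17: (idle)
t=18: (idle)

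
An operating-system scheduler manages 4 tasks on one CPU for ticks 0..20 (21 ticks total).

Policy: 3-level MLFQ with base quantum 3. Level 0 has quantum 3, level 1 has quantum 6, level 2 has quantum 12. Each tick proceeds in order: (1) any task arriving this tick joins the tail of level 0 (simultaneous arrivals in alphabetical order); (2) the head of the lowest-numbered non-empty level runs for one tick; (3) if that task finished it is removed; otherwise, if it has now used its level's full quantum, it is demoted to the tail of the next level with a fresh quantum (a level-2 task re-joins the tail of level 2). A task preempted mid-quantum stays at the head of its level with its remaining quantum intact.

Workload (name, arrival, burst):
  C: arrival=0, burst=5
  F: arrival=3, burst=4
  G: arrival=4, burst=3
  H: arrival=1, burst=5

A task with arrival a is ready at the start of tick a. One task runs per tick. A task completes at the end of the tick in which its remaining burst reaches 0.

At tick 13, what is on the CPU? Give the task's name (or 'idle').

running at tick 13 = C

t=0: L0/L1/L2 = C/-/- → run C
t=1: L0/L1/L2 = CH/-/- → run C
t=2: L0/L1/L2 = CH/-/- → run C
t=3: L0/L1/L2 = HF/C/- → run H
t=4: L0/L1/L2 = HFG/C/- → run H
t=5: L0/L1/L2 = HFG/C/- → run H
t=6: L0/L1/L2 = FG/CH/- → run F
t=7: L0/L1/L2 = FG/CH/- → run F
t=8: L0/L1/L2 = FG/CH/- → run F
t=9: L0/L1/L2 = G/CHF/- → run G
t=10: L0/L1/L2 = G/CHF/- → run G
t=11: L0/L1/L2 = G/CHF/- → run G
t=12: L0/L1/L2 = -/CHF/- → run C
t=13: L0/L1/L2 = -/CHF/- → run C
t=14: L0/L1/L2 = -/HF/- → run H
t=15: L0/L1/L2 = -/HF/- → run H
t=16: L0/L1/L2 = -/F/- → run F
t=17: (idle)
t=18: (idle)
t=19: (idle)
t=20: (idle)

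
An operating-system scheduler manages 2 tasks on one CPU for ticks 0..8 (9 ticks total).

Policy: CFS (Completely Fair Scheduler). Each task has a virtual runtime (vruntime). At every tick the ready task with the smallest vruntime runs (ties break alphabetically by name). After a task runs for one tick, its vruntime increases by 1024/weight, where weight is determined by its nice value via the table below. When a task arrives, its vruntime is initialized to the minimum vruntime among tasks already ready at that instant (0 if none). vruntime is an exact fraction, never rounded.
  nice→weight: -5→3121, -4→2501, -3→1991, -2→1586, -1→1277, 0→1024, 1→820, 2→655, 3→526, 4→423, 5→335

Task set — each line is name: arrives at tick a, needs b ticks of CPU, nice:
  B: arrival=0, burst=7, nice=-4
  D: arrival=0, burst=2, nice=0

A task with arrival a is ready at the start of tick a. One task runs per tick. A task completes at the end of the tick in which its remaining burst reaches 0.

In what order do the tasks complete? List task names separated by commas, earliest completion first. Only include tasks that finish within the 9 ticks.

completion order = D, B

t=0: vr[B=0 D=0] → run B
t=1: vr[B=1024/2501 D=0] → run D
t=2: vr[B=1024/2501 D=1] → run B
t=3: vr[B=2048/2501 D=1] → run B
t=4: vr[B=3072/2501 D=1] → run D
t=5: vr[B=3072/2501] → run B
t=6: vr[B=4096/2501] → run B
t=7: vr[B=5120/2501] → run B
t=8: vr[B=6144/2501] → run B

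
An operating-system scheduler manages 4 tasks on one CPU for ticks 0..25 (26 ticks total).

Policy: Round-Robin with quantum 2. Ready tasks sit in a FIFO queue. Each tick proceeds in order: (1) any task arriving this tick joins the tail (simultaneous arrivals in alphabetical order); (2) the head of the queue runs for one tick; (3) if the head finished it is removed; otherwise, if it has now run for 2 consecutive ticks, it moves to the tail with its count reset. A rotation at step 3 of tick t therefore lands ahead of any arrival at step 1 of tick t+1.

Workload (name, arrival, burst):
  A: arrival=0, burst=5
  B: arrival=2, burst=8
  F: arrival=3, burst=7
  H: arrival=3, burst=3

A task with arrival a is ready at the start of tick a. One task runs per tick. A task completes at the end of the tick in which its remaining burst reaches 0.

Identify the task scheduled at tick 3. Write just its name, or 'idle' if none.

running at tick 3 = A

t=0: queue=[A] q_used=0 → run A
t=1: queue=[A] q_used=1 → run A
t=2: queue=[A,B] q_used=0 → run A
t=3: queue=[A,B,F,H] q_used=1 → run A
t=4: queue=[B,F,H,A] q_used=0 → run B
t=5: queue=[B,F,H,A] q_used=1 → run B
t=6: queue=[F,H,A,B] q_used=0 → run F
t=7: queue=[F,H,A,B] q_used=1 → run F
t=8: queue=[H,A,B,F] q_used=0 → run H
t=9: queue=[H,A,B,F] q_used=1 → run H
t=10: queue=[A,B,F,H] q_used=0 → run A
t=11: queue=[B,F,H] q_used=0 → run B
t=12: queue=[B,F,H] q_used=1 → run B
t=13: queue=[F,H,B] q_used=0 → run F
t=14: queue=[F,H,B] q_used=1 → run F
t=15: queue=[H,B,F] q_used=0 → run H
t=16: queue=[B,F] q_used=0 → run B
t=17: queue=[B,F] q_used=1 → run B
t=18: queue=[F,B] q_used=0 → run F
t=19: queue=[F,B] q_used=1 → run F
t=20: queue=[B,F] q_used=0 → run B
t=21: queue=[B,F] q_used=1 → run B
t=22: queue=[F] q_used=0 → run F
t=23: (idle)
t=24: (idle)
t=25: (idle)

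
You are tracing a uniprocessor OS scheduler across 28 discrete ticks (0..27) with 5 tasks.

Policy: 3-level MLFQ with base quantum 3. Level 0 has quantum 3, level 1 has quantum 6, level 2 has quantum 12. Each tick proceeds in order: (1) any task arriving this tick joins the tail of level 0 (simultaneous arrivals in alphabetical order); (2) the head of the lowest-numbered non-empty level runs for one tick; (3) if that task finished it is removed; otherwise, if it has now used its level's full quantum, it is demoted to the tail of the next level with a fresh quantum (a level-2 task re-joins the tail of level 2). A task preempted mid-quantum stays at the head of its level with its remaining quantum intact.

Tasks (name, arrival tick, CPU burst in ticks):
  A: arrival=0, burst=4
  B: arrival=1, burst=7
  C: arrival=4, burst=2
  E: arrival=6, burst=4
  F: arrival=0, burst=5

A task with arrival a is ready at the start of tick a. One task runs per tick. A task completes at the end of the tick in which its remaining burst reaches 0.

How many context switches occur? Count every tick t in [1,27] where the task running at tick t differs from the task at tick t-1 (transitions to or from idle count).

context switches = 9

t=0: L0/L1/L2 = AF/-/- → run A
t=1: L0/L1/L2 = AFB/-/- → run A
t=2: L0/L1/L2 = AFB/-/- → run A
t=3: L0/L1/L2 = FB/A/- → run F
t=4: L0/L1/L2 = FBC/A/- → run F
t=5: L0/L1/L2 = FBC/A/- → run F
t=6: L0/L1/L2 = BCE/AF/- → run B
t=7: L0/L1/L2 = BCE/AF/- → run B
t=8: L0/L1/L2 = BCE/AF/- → run B
t=9: L0/L1/L2 = CE/AFB/- → run C
t=10: L0/L1/L2 = CE/AFB/- → run C
t=11: L0/L1/L2 = E/AFB/- → run E
t=12: L0/L1/L2 = E/AFB/- → run E
t=13: L0/L1/L2 = E/AFB/- → run E
t=14: L0/L1/L2 = -/AFBE/- → run A
t=15: L0/L1/L2 = -/FBE/- → run F
t=16: L0/L1/L2 = -/FBE/- → run F
t=17: L0/L1/L2 = -/BE/- → run B
t=18: L0/L1/L2 = -/BE/- → run B
t=19: L0/L1/L2 = -/BE/- → run B
t=20: L0/L1/L2 = -/BE/- → run B
t=21: L0/L1/L2 = -/E/- → run E
t=22: (idle)
t=23: (idle)
t=24: (idle)
t=25: (idle)
t=26: (idle)
t=27: (idle)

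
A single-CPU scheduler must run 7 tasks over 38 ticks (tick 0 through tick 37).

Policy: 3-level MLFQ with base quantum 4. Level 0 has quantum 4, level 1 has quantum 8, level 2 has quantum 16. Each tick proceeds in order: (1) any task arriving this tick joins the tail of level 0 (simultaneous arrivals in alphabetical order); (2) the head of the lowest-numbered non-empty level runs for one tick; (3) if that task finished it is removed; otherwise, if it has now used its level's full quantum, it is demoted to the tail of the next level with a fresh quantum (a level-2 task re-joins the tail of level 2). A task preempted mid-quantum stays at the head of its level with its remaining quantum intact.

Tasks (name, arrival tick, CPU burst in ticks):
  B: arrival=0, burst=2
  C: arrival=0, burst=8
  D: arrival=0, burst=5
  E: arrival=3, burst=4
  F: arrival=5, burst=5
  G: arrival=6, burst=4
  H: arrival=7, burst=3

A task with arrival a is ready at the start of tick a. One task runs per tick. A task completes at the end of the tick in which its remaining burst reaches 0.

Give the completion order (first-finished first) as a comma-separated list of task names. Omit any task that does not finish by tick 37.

completion order = B, E, G, H, C, D, F

t=0: L0/L1/L2 = BCD/-/- → run B
t=1: L0/L1/L2 = BCD/-/- → run B
t=2: L0/L1/L2 = CD/-/- → run C
t=3: L0/L1/L2 = CDE/-/- → run C
t=4: L0/L1/L2 = CDE/-/- → run C
t=5: L0/L1/L2 = CDEF/-/- → run C
t=6: L0/L1/L2 = DEFG/C/- → run D
t=7: L0/L1/L2 = DEFGH/C/- → run D
t=8: L0/L1/L2 = DEFGH/C/- → run D
t=9: L0/L1/L2 = DEFGH/C/- → run D
t=10: L0/L1/L2 = EFGH/CD/- → run E
t=11: L0/L1/L2 = EFGH/CD/- → run E
t=12: L0/L1/L2 = EFGH/CD/- → run E
t=13: L0/L1/L2 = EFGH/CD/- → run E
t=14: L0/L1/L2 = FGH/CD/- → run F
t=15: L0/L1/L2 = FGH/CD/- → run F
t=16: L0/L1/L2 = FGH/CD/- → run F
t=17: L0/L1/L2 = FGH/CD/- → run F
t=18: L0/L1/L2 = GH/CDF/- → run G
t=19: L0/L1/L2 = GH/CDF/- → run G
t=20: L0/L1/L2 = GH/CDF/- → run G
t=21: L0/L1/L2 = GH/CDF/- → run G
t=22: L0/L1/L2 = H/CDF/- → run H
t=23: L0/L1/L2 = H/CDF/- → run H
t=24: L0/L1/L2 = H/CDF/- → run H
t=25: L0/L1/L2 = -/CDF/- → run C
t=26: L0/L1/L2 = -/CDF/- → run C
t=27: L0/L1/L2 = -/CDF/- → run C
t=28: L0/L1/L2 = -/CDF/- → run C
t=29: L0/L1/L2 = -/DF/- → run D
t=30: L0/L1/L2 = -/F/- → run F
t=31: (idle)
t=32: (idle)
t=33: (idle)
t=34: (idle)
t=35: (idle)
t=36: (idle)
t=37: (idle)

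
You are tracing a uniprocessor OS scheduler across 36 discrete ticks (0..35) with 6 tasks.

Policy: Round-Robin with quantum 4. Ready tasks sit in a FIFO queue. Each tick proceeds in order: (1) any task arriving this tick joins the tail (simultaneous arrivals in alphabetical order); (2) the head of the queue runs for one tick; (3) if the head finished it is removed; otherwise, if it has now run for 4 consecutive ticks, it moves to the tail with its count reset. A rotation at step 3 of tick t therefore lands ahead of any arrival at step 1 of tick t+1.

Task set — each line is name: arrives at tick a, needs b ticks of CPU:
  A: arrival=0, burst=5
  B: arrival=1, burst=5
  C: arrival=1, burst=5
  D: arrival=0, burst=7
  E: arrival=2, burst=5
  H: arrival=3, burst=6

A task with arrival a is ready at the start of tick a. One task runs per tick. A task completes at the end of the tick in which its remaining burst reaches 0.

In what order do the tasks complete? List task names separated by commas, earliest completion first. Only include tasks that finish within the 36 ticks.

t=0: queue=[A,D] q_used=0 → run A
t=1: queue=[A,D,B,C] q_used=1 → run A
t=2: queue=[A,D,B,C,E] q_used=2 → run A
t=3: queue=[A,D,B,C,E,H] q_used=3 → run A
t=4: queue=[D,B,C,E,H,A] q_used=0 → run D
t=5: queue=[D,B,C,E,H,A] q_used=1 → run D
t=6: queue=[D,B,C,E,H,A] q_used=2 → run D
t=7: queue=[D,B,C,E,H,A] q_used=3 → run D
t=8: queue=[B,C,E,H,A,D] q_used=0 → run B
t=9: queue=[B,C,E,H,A,D] q_used=1 → run B
t=10: queue=[B,C,E,H,A,D] q_used=2 → run B
t=11: queue=[B,C,E,H,A,D] q_used=3 → run B
t=12: queue=[C,E,H,A,D,B] q_used=0 → run C
t=13: queue=[C,E,H,A,D,B] q_used=1 → run C
t=14: queue=[C,E,H,A,D,B] q_used=2 → run C
t=15: queue=[C,E,H,A,D,B] q_used=3 → run C
t=16: queue=[E,H,A,D,B,C] q_used=0 → run E
t=17: queue=[E,H,A,D,B,C] q_used=1 → run E
t=18: queue=[E,H,A,D,B,C] q_used=2 → run E
t=19: queue=[E,H,A,D,B,C] q_used=3 → run E
t=20: queue=[H,A,D,B,C,E] q_used=0 → run H
t=21: queue=[H,A,D,B,C,E] q_used=1 → run H
t=22: queue=[H,A,D,B,C,E] q_used=2 → run H
t=23: queue=[H,A,D,B,C,E] q_used=3 → run H
t=24: queue=[A,D,B,C,E,H] q_used=0 → run A
t=25: queue=[D,B,C,E,H] q_used=0 → run D
t=26: queue=[D,B,C,E,H] q_used=1 → run D
t=27: queue=[D,B,C,E,H] q_used=2 → run D
t=28: queue=[B,C,E,H] q_used=0 → run B
t=29: queue=[C,E,H] q_used=0 → run C
t=30: queue=[E,H] q_used=0 → run E
t=31: queue=[H] q_used=0 → run H
t=32: queue=[H] q_used=1 → run H
t=33: (idle)
t=34: (idle)
t=35: (idle)

completion order = A, D, B, C, E, H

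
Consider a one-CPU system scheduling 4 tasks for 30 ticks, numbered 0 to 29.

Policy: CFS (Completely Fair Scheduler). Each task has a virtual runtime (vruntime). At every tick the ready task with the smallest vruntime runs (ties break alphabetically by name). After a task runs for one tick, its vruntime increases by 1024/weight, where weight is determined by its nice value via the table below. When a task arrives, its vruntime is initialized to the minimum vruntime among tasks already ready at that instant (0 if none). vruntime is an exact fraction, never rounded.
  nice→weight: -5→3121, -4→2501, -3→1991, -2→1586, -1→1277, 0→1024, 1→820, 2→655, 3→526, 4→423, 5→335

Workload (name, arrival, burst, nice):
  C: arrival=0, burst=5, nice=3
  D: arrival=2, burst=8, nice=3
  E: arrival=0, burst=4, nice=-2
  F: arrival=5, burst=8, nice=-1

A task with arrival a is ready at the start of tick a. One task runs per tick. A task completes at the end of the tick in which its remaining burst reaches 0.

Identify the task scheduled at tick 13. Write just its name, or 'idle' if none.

running at tick 13 = D

t=0: vr[C=0 E=0] → run C
t=1: vr[C=512/263 E=0] → run E
t=2: vr[C=512/263 D=512/793 E=512/793] → run D
t=3: vr[C=512/263 D=540672/208559 E=512/793] → run E
t=4: vr[C=512/263 D=540672/208559 E=1024/793] → run E
t=5: vr[C=512/263 D=540672/208559 E=1536/793 F=1536/793] → run E
t=6: vr[C=512/263 D=540672/208559 F=1536/793] → run F
t=7: vr[C=512/263 D=540672/208559 F=2773504/1012661] → run C
t=8: vr[C=1024/263 D=540672/208559 F=2773504/1012661] → run D
t=9: vr[C=1024/263 D=946688/208559 F=2773504/1012661] → run F
t=10: vr[C=1024/263 D=946688/208559 F=3585536/1012661] → run F
t=11: vr[C=1024/263 D=946688/208559 F=4397568/1012661] → run C
t=12: vr[C=1536/263 D=946688/208559 F=4397568/1012661] → run F
t=13: vr[C=1536/263 D=946688/208559 F=5209600/1012661] → run D
t=14: vr[C=1536/263 D=1352704/208559 F=5209600/1012661] → run F
t=15: vr[C=1536/263 D=1352704/208559 F=6021632/1012661] → run C
t=16: vr[C=2048/263 D=1352704/208559 F=6021632/1012661] → run F
t=17: vr[C=2048/263 D=1352704/208559 F=6833664/1012661] → run D
t=18: vr[C=2048/263 D=1758720/208559 F=6833664/1012661] → run F
t=19: vr[C=2048/263 D=1758720/208559 F=7645696/1012661] → run F
t=20: vr[C=2048/263 D=1758720/208559] → run C
t=21: vr[D=1758720/208559] → run D
t=22: vr[D=2164736/208559] → run D
t=23: vr[D=2570752/208559] → run D
t=24: vr[D=2976768/208559] → run D
t=25: (idle)
t=26: (idle)
t=27: (idle)
t=28: (idle)
t=29: (idle)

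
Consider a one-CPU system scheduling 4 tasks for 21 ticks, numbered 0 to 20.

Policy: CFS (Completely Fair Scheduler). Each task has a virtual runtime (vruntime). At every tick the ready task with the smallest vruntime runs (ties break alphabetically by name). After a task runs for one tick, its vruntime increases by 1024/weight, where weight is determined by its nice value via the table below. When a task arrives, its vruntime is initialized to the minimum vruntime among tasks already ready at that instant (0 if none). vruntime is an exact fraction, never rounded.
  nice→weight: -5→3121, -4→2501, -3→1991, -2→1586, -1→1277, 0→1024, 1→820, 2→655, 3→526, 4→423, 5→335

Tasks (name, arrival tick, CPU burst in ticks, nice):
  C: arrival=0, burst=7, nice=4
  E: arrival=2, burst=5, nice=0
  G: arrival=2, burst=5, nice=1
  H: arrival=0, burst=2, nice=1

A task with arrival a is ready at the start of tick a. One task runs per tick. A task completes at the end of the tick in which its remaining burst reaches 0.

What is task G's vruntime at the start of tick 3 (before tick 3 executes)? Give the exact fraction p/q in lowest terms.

vruntime(G, start of tick 3) = 256/205

t=0: vr[C=0 H=0] → run C
t=1: vr[C=1024/423 H=0] → run H
t=2: vr[C=1024/423 E=256/205 G=256/205 H=256/205] → run E
t=3: vr[C=1024/423 E=461/205 G=256/205 H=256/205] → run G
t=4: vr[C=1024/423 E=461/205 G=512/205 H=256/205] → run H
t=5: vr[C=1024/423 E=461/205 G=512/205] → run E
t=6: vr[C=1024/423 E=666/205 G=512/205] → run C
t=7: vr[C=2048/423 E=666/205 G=512/205] → run G
t=8: vr[C=2048/423 E=666/205 G=768/205] → run E
t=9: vr[C=2048/423 E=871/205 G=768/205] → run G
t=10: vr[C=2048/423 E=871/205 G=1024/205] → run E
t=11: vr[C=2048/423 E=1076/205 G=1024/205] → run C
t=12: vr[C=1024/141 E=1076/205 G=1024/205] → run G
t=13: vr[C=1024/141 E=1076/205 G=256/41] → run E
t=14: vr[C=1024/141 G=256/41] → run G
t=15: vr[C=1024/141] → run C
t=16: vr[C=4096/423] → run C
t=17: vr[C=5120/423] → run C
t=18: vr[C=2048/141] → run C
t=19: (idle)
t=20: (idle)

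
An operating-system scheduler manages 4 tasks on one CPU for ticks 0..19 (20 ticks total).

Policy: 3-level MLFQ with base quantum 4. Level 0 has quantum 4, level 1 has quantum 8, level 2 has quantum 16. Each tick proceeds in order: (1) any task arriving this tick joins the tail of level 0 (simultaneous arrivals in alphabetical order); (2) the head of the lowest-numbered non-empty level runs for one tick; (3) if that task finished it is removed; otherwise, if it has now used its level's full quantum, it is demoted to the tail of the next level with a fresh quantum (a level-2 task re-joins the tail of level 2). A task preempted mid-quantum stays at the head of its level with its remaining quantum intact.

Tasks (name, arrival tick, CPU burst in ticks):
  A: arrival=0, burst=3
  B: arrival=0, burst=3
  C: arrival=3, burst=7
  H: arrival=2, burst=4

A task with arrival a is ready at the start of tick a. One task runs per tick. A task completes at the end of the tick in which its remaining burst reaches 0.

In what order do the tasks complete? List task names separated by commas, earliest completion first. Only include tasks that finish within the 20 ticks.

t=0: L0/L1/L2 = AB/-/- → run A
t=1: L0/L1/L2 = AB/-/- → run A
t=2: L0/L1/L2 = ABH/-/- → run A
t=3: L0/L1/L2 = BHC/-/- → run B
t=4: L0/L1/L2 = BHC/-/- → run B
t=5: L0/L1/L2 = BHC/-/- → run B
t=6: L0/L1/L2 = HC/-/- → run H
t=7: L0/L1/L2 = HC/-/- → run H
t=8: L0/L1/L2 = HC/-/- → run H
t=9: L0/L1/L2 = HC/-/- → run H
t=10: L0/L1/L2 = C/-/- → run C
t=11: L0/L1/L2 = C/-/- → run C
t=12: L0/L1/L2 = C/-/- → run C
t=13: L0/L1/L2 = C/-/- → run C
t=14: L0/L1/L2 = -/C/- → run C
t=15: L0/L1/L2 = -/C/- → run C
t=16: L0/L1/L2 = -/C/- → run C
t=17: (idle)
t=18: (idle)
t=19: (idle)

completion order = A, B, H, C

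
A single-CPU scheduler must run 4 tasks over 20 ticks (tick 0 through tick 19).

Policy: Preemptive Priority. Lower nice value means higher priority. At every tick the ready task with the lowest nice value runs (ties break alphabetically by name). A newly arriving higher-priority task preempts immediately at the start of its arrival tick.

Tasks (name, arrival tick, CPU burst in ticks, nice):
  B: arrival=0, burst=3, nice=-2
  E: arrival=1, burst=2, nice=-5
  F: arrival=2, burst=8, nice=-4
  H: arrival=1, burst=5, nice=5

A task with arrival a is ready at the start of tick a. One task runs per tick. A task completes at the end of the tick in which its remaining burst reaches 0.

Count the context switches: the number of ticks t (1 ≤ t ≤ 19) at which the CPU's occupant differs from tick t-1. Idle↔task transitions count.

t=0: ready={B} → run B
t=1: ready={B,E,H} → run E
t=2: ready={B,E,F,H} → run E
t=3: ready={B,F,H} → run F
t=4: ready={B,F,H} → run F
t=5: ready={B,F,H} → run F
t=6: ready={B,F,H} → run F
t=7: ready={B,F,H} → run F
t=8: ready={B,F,H} → run F
t=9: ready={B,F,H} → run F
t=10: ready={B,F,H} → run F
t=11: ready={B,H} → run B
t=12: ready={B,H} → run B
t=13: ready={H} → run H
t=14: ready={H} → run H
t=15: ready={H} → run H
t=16: ready={H} → run H
t=17: ready={H} → run H
t=18: (idle)
t=19: (idle)

context switches = 5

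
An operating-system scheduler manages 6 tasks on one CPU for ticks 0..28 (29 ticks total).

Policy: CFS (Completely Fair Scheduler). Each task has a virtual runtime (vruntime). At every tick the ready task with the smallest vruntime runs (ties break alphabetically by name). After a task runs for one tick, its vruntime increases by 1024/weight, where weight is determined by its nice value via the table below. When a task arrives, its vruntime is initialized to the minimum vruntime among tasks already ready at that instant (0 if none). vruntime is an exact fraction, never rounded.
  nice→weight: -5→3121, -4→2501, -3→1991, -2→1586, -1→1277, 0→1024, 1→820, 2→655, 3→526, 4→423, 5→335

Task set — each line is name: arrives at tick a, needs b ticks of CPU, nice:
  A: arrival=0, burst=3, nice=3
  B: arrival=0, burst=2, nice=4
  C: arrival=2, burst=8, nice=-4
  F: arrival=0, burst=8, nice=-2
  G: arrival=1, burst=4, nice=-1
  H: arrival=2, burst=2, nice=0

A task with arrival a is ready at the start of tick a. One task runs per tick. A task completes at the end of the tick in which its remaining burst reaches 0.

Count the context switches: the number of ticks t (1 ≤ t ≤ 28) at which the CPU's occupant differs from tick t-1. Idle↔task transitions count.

context switches = 26

t=0: vr[A=0 B=0 F=0] → run A
t=1: vr[A=512/263 B=0 F=0 G=0] → run B
t=2: vr[A=512/263 B=1024/423 C=0 F=0 G=0 H=0] → run C
t=3: vr[A=512/263 B=1024/423 C=1024/2501 F=0 G=0 H=0] → run F
t=4: vr[A=512/263 B=1024/423 C=1024/2501 F=512/793 G=0 H=0] → run G
t=5: vr[A=512/263 B=1024/423 C=1024/2501 F=512/793 G=1024/1277 H=0] → run H
t=6: vr[A=512/263 B=1024/423 C=1024/2501 F=512/793 G=1024/1277 H=1] → run C
t=7: vr[A=512/263 B=1024/423 C=2048/2501 F=512/793 G=1024/1277 H=1] → run F
t=8: vr[A=512/263 B=1024/423 C=2048/2501 F=1024/793 G=1024/1277 H=1] → run G
t=9: vr[A=512/263 B=1024/423 C=2048/2501 F=1024/793 G=2048/1277 H=1] → run C
t=10: vr[A=512/263 B=1024/423 C=3072/2501 F=1024/793 G=2048/1277 H=1] → run H
t=11: vr[A=512/263 B=1024/423 C=3072/2501 F=1024/793 G=2048/1277] → run C
t=12: vr[A=512/263 B=1024/423 C=4096/2501 F=1024/793 G=2048/1277] → run F
t=13: vr[A=512/263 B=1024/423 C=4096/2501 F=1536/793 G=2048/1277] → run G
t=14: vr[A=512/263 B=1024/423 C=4096/2501 F=1536/793 G=3072/1277] → run C
t=15: vr[A=512/263 B=1024/423 C=5120/2501 F=1536/793 G=3072/1277] → run F
t=16: vr[A=512/263 B=1024/423 C=5120/2501 F=2048/793 G=3072/1277] → run A
t=17: vr[A=1024/263 B=1024/423 C=5120/2501 F=2048/793 G=3072/1277] → run C
t=18: vr[A=1024/263 B=1024/423 C=6144/2501 F=2048/793 G=3072/1277] → run G
t=19: vr[A=1024/263 B=1024/423 C=6144/2501 F=2048/793] → run B
t=20: vr[A=1024/263 C=6144/2501 F=2048/793] → run C
t=21: vr[A=1024/263 C=7168/2501 F=2048/793] → run F
t=22: vr[A=1024/263 C=7168/2501 F=2560/793] → run C
t=23: vr[A=1024/263 F=2560/793] → run F
t=24: vr[A=1024/263 F=3072/793] → run F
t=25: vr[A=1024/263 F=3584/793] → run A
t=26: vr[F=3584/793] → run F
t=27: (idle)
t=28: (idle)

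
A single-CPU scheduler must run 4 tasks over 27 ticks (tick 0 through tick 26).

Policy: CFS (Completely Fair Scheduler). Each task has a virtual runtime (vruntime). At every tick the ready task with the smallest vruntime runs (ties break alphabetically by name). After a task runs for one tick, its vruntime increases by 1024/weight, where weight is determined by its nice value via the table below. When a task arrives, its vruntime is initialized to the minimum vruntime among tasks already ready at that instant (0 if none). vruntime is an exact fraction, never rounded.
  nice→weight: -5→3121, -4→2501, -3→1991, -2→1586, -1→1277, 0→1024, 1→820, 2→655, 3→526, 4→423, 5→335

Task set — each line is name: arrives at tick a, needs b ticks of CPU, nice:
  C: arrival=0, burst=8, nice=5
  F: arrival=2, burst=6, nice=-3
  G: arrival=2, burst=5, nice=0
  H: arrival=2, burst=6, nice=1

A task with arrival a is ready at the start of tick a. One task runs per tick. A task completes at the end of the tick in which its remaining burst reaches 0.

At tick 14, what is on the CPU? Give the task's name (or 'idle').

running at tick 14 = F

t=0: vr[C=0] → run C
t=1: vr[C=1024/335] → run C
t=2: vr[C=2048/335 F=2048/335 G=2048/335 H=2048/335] → run C
t=3: vr[C=3072/335 F=2048/335 G=2048/335 H=2048/335] → run F
t=4: vr[C=3072/335 F=4420608/666985 G=2048/335 H=2048/335] → run G
t=5: vr[C=3072/335 F=4420608/666985 G=2383/335 H=2048/335] → run H
t=6: vr[C=3072/335 F=4420608/666985 G=2383/335 H=20224/2747] → run F
t=7: vr[C=3072/335 F=4763648/666985 G=2383/335 H=20224/2747] → run G
t=8: vr[C=3072/335 F=4763648/666985 G=2718/335 H=20224/2747] → run F
t=9: vr[C=3072/335 F=5106688/666985 G=2718/335 H=20224/2747] → run H
t=10: vr[C=3072/335 F=5106688/666985 G=2718/335 H=118272/13735] → run F
t=11: vr[C=3072/335 F=5449728/666985 G=2718/335 H=118272/13735] → run G
t=12: vr[C=3072/335 F=5449728/666985 G=3053/335 H=118272/13735] → run F
t=13: vr[C=3072/335 F=5792768/666985 G=3053/335 H=118272/13735] → run H
t=14: vr[C=3072/335 F=5792768/666985 G=3053/335 H=135424/13735] → run F
t=15: vr[C=3072/335 G=3053/335 H=135424/13735] → run G
t=16: vr[C=3072/335 G=3388/335 H=135424/13735] → run C
t=17: vr[C=4096/335 G=3388/335 H=135424/13735] → run H
t=18: vr[C=4096/335 G=3388/335 H=152576/13735] → run G
t=19: vr[C=4096/335 H=152576/13735] → run H
t=20: vr[C=4096/335 H=169728/13735] → run C
t=21: vr[C=1024/67 H=169728/13735] → run H
t=22: vr[C=1024/67] → run C
t=23: vr[C=6144/335] → run C
t=24: vr[C=7168/335] → run C
t=25: (idle)
t=26: (idle)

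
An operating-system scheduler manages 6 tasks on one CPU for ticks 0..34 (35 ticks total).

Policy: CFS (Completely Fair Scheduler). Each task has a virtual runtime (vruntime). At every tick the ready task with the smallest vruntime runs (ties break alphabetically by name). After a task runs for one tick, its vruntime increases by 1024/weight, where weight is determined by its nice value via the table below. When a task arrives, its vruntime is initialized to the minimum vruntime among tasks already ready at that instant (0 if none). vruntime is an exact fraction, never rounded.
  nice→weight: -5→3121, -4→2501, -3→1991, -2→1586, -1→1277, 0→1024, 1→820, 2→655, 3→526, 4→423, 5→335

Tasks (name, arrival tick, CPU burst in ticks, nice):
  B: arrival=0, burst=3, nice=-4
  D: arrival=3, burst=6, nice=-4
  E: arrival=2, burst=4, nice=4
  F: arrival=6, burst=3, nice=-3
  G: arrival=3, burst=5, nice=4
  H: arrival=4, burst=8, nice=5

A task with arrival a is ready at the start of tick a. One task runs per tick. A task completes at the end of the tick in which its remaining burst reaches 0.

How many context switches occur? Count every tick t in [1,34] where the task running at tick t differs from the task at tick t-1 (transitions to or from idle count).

context switches = 22

t=0: vr[B=0] → run B
t=1: vr[B=1024/2501] → run B
t=2: vr[B=2048/2501 E=2048/2501] → run B
t=3: vr[D=2048/2501 E=2048/2501 G=2048/2501] → run D
t=4: vr[D=3072/2501 E=2048/2501 G=2048/2501 H=2048/2501] → run E
t=5: vr[D=3072/2501 E=3427328/1057923 G=2048/2501 H=2048/2501] → run G
t=6: vr[D=3072/2501 E=3427328/1057923 F=2048/2501 G=3427328/1057923 H=2048/2501] → run F
t=7: vr[D=3072/2501 E=3427328/1057923 F=6638592/4979491 G=3427328/1057923 H=2048/2501] → run H
t=8: vr[D=3072/2501 E=3427328/1057923 F=6638592/4979491 G=3427328/1057923 H=3247104/837835] → run D
t=9: vr[D=4096/2501 E=3427328/1057923 F=6638592/4979491 G=3427328/1057923 H=3247104/837835] → run F
t=10: vr[D=4096/2501 E=3427328/1057923 F=9199616/4979491 G=3427328/1057923 H=3247104/837835] → run D
t=11: vr[D=5120/2501 E=3427328/1057923 F=9199616/4979491 G=3427328/1057923 H=3247104/837835] → run F
t=12: vr[D=5120/2501 E=3427328/1057923 G=3427328/1057923 H=3247104/837835] → run D
t=13: vr[D=6144/2501 E=3427328/1057923 G=3427328/1057923 H=3247104/837835] → run D
t=14: vr[D=7168/2501 E=3427328/1057923 G=3427328/1057923 H=3247104/837835] → run D
t=15: vr[E=3427328/1057923 G=3427328/1057923 H=3247104/837835] → run E
t=16: vr[E=5988352/1057923 G=3427328/1057923 H=3247104/837835] → run G
t=17: vr[E=5988352/1057923 G=5988352/1057923 H=3247104/837835] → run H
t=18: vr[E=5988352/1057923 G=5988352/1057923 H=5808128/837835] → run E
t=19: vr[E=2849792/352641 G=5988352/1057923 H=5808128/837835] → run G
t=20: vr[E=2849792/352641 G=2849792/352641 H=5808128/837835] → run H
t=21: vr[E=2849792/352641 G=2849792/352641 H=8369152/837835] → run E
t=22: vr[G=2849792/352641 H=8369152/837835] → run G
t=23: vr[G=11110400/1057923 H=8369152/837835] → run H
t=24: vr[G=11110400/1057923 H=10930176/837835] → run G
t=25: vr[H=10930176/837835] → run H
t=26: vr[H=2698240/167567] → run H
t=27: vr[H=16052224/837835] → run H
t=28: vr[H=18613248/837835] → run H
t=29: (idle)
t=30: (idle)
t=31: (idle)
t=32: (idle)
t=33: (idle)
t=34: (idle)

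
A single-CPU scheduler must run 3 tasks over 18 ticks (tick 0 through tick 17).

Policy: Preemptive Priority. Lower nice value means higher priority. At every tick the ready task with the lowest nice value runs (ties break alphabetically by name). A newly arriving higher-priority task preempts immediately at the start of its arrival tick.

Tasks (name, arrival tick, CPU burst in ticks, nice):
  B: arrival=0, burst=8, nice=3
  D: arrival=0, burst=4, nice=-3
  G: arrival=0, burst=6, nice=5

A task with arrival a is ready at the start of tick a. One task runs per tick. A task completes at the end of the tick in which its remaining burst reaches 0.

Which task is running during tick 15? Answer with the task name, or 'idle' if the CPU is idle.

running at tick 15 = G

t=0: ready={B,D,G} → run D
t=1: ready={B,D,G} → run D
t=2: ready={B,D,G} → run D
t=3: ready={B,D,G} → run D
t=4: ready={B,G} → run B
t=5: ready={B,G} → run B
t=6: ready={B,G} → run B
t=7: ready={B,G} → run B
t=8: ready={B,G} → run B
t=9: ready={B,G} → run B
t=10: ready={B,G} → run B
t=11: ready={B,G} → run B
t=12: ready={G} → run G
t=13: ready={G} → run G
t=14: ready={G} → run G
t=15: ready={G} → run G
t=16: ready={G} → run G
t=17: ready={G} → run G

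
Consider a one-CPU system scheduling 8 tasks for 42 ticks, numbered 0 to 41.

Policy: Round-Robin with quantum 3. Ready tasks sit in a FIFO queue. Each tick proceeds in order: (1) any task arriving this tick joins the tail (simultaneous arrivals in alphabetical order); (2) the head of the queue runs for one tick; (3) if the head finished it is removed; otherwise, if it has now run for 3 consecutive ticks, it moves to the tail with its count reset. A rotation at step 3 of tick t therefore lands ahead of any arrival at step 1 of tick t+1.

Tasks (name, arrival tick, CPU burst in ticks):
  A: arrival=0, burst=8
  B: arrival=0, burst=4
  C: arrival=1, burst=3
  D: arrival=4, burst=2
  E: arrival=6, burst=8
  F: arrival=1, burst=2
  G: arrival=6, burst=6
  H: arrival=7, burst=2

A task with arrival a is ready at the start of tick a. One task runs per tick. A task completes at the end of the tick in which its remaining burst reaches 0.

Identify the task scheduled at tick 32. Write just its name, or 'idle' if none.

running at tick 32 = G

t=0: queue=[A,B] q_used=0 → run A
t=1: queue=[A,B,C,F] q_used=1 → run A
t=2: queue=[A,B,C,F] q_used=2 → run A
t=3: queue=[B,C,F,A] q_used=0 → run B
t=4: queue=[B,C,F,A,D] q_used=1 → run B
t=5: queue=[B,C,F,A,D] q_used=2 → run B
t=6: queue=[C,F,A,D,B,E,G] q_used=0 → run C
t=7: queue=[C,F,A,D,B,E,G,H] q_used=1 → run C
t=8: queue=[C,F,A,D,B,E,G,H] q_used=2 → run C
t=9: queue=[F,A,D,B,E,G,H] q_used=0 → run F
t=10: queue=[F,A,D,B,E,G,H] q_used=1 → run F
t=11: queue=[A,D,B,E,G,H] q_used=0 → run A
t=12: queue=[A,D,B,E,G,H] q_used=1 → run A
t=13: queue=[A,D,B,E,G,H] q_used=2 → run A
t=14: queue=[D,B,E,G,H,A] q_used=0 → run D
t=15: queue=[D,B,E,G,H,A] q_used=1 → run D
t=16: queue=[B,E,G,H,A] q_used=0 → run B
t=17: queue=[E,G,H,A] q_used=0 → run E
t=18: queue=[E,G,H,A] q_used=1 → run E
t=19: queue=[E,G,H,A] q_used=2 → run E
t=20: queue=[G,H,A,E] q_used=0 → run G
t=21: queue=[G,H,A,E] q_used=1 → run G
t=22: queue=[G,H,A,E] q_used=2 → run G
t=23: queue=[H,A,E,G] q_used=0 → run H
t=24: queue=[H,A,E,G] q_used=1 → run H
t=25: queue=[A,E,G] q_used=0 → run A
t=26: queue=[A,E,G] q_used=1 → run A
t=27: queue=[E,G] q_used=0 → run E
t=28: queue=[E,G] q_used=1 → run E
t=29: queue=[E,G] q_used=2 → run E
t=30: queue=[G,E] q_used=0 → run G
t=31: queue=[G,E] q_used=1 → run G
t=32: queue=[G,E] q_used=2 → run G
t=33: queue=[E] q_used=0 → run E
t=34: queue=[E] q_used=1 → run E
t=35: (idle)
t=36: (idle)
t=37: (idle)
t=38: (idle)
t=39: (idle)
t=40: (idle)
t=41: (idle)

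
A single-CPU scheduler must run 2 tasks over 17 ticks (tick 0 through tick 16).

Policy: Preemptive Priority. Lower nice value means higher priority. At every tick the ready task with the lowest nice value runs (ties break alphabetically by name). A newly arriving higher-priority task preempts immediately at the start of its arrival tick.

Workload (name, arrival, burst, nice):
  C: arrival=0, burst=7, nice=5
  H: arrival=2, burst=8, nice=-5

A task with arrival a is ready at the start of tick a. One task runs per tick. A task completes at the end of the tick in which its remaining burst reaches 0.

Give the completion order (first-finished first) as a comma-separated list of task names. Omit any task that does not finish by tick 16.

t=0: ready={C} → run C
t=1: ready={C} → run C
t=2: ready={C,H} → run H
t=3: ready={C,H} → run H
t=4: ready={C,H} → run H
t=5: ready={C,H} → run H
t=6: ready={C,H} → run H
t=7: ready={C,H} → run H
t=8: ready={C,H} → run H
t=9: ready={C,H} → run H
t=10: ready={C} → run C
t=11: ready={C} → run C
t=12: ready={C} → run C
t=13: ready={C} → run C
t=14: ready={C} → run C
t=15: (idle)
t=16: (idle)

completion order = H, C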